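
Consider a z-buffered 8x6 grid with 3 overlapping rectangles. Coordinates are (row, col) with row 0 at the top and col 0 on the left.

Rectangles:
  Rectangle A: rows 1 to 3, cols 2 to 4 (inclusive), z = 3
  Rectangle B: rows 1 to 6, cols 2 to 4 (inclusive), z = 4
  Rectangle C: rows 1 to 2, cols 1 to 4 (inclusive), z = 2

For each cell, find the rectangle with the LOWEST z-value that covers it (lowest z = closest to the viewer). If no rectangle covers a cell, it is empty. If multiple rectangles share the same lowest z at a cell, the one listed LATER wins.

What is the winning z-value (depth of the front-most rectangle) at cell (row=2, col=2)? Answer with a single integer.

Answer: 2

Derivation:
Check cell (2,2):
  A: rows 1-3 cols 2-4 z=3 -> covers; best now A (z=3)
  B: rows 1-6 cols 2-4 z=4 -> covers; best now A (z=3)
  C: rows 1-2 cols 1-4 z=2 -> covers; best now C (z=2)
Winner: C at z=2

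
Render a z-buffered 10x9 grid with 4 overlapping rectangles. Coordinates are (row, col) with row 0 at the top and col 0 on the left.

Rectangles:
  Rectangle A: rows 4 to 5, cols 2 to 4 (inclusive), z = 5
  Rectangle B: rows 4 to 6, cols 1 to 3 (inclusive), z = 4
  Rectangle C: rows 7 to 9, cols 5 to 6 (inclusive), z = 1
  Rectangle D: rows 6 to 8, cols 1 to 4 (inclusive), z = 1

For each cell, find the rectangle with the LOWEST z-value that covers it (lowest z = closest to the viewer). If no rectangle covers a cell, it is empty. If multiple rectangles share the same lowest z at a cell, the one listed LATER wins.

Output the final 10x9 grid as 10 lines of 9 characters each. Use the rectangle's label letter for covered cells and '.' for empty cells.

.........
.........
.........
.........
.BBBA....
.BBBA....
.DDDD....
.DDDDCC..
.DDDDCC..
.....CC..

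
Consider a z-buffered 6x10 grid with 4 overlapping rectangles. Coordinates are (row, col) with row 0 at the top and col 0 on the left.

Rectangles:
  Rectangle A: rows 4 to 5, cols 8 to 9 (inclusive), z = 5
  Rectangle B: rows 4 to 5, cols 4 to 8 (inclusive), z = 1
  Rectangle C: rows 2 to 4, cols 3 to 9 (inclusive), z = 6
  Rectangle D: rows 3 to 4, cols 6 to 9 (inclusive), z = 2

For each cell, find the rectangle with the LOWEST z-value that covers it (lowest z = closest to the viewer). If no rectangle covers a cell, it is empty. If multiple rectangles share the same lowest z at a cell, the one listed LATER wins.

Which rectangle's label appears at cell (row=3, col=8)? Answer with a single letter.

Answer: D

Derivation:
Check cell (3,8):
  A: rows 4-5 cols 8-9 -> outside (row miss)
  B: rows 4-5 cols 4-8 -> outside (row miss)
  C: rows 2-4 cols 3-9 z=6 -> covers; best now C (z=6)
  D: rows 3-4 cols 6-9 z=2 -> covers; best now D (z=2)
Winner: D at z=2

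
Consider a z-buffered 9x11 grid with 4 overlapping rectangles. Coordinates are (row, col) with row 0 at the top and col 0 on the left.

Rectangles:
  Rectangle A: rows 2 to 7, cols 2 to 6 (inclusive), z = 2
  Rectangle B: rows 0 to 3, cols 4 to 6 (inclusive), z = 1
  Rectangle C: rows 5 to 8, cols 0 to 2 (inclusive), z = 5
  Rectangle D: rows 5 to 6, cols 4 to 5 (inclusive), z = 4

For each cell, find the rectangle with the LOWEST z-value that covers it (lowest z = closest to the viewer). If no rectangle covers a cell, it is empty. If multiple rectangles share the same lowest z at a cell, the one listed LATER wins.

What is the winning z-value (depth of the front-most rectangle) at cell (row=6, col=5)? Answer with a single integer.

Check cell (6,5):
  A: rows 2-7 cols 2-6 z=2 -> covers; best now A (z=2)
  B: rows 0-3 cols 4-6 -> outside (row miss)
  C: rows 5-8 cols 0-2 -> outside (col miss)
  D: rows 5-6 cols 4-5 z=4 -> covers; best now A (z=2)
Winner: A at z=2

Answer: 2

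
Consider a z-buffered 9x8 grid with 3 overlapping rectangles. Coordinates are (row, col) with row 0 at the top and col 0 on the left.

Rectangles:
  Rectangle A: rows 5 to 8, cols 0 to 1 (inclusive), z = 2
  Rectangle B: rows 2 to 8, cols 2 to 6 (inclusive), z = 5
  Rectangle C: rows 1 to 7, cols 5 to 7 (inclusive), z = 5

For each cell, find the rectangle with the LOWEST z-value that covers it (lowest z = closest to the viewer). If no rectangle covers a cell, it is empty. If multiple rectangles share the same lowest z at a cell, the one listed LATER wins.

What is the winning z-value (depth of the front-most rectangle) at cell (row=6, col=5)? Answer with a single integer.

Check cell (6,5):
  A: rows 5-8 cols 0-1 -> outside (col miss)
  B: rows 2-8 cols 2-6 z=5 -> covers; best now B (z=5)
  C: rows 1-7 cols 5-7 z=5 -> covers; best now C (z=5)
Winner: C at z=5

Answer: 5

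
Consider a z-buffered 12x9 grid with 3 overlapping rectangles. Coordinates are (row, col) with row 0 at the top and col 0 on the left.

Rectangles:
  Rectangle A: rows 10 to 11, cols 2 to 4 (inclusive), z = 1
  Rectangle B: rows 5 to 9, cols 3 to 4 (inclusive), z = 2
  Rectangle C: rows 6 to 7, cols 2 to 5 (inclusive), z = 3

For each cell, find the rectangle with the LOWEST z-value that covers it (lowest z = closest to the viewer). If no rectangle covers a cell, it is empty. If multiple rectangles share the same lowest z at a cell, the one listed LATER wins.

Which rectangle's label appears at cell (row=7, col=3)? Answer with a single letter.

Answer: B

Derivation:
Check cell (7,3):
  A: rows 10-11 cols 2-4 -> outside (row miss)
  B: rows 5-9 cols 3-4 z=2 -> covers; best now B (z=2)
  C: rows 6-7 cols 2-5 z=3 -> covers; best now B (z=2)
Winner: B at z=2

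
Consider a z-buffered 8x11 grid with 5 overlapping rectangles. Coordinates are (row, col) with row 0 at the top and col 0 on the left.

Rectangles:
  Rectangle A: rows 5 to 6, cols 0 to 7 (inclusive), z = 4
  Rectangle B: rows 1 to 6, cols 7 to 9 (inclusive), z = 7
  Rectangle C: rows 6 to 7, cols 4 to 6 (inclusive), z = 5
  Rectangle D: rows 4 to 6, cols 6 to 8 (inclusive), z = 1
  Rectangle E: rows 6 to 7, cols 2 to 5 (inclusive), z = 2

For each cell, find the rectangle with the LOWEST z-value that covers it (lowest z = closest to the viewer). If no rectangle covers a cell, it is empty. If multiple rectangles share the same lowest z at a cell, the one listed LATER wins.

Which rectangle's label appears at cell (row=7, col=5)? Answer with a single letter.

Check cell (7,5):
  A: rows 5-6 cols 0-7 -> outside (row miss)
  B: rows 1-6 cols 7-9 -> outside (row miss)
  C: rows 6-7 cols 4-6 z=5 -> covers; best now C (z=5)
  D: rows 4-6 cols 6-8 -> outside (row miss)
  E: rows 6-7 cols 2-5 z=2 -> covers; best now E (z=2)
Winner: E at z=2

Answer: E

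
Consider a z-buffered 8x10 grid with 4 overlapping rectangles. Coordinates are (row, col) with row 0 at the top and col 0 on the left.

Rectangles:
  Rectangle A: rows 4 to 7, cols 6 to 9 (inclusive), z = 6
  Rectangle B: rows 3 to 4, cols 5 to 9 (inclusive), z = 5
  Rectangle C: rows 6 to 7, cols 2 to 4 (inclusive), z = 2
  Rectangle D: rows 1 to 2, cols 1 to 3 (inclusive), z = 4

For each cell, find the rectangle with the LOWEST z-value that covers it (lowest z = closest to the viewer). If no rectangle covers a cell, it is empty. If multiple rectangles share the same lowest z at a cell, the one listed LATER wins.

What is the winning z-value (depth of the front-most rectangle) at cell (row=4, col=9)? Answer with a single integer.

Check cell (4,9):
  A: rows 4-7 cols 6-9 z=6 -> covers; best now A (z=6)
  B: rows 3-4 cols 5-9 z=5 -> covers; best now B (z=5)
  C: rows 6-7 cols 2-4 -> outside (row miss)
  D: rows 1-2 cols 1-3 -> outside (row miss)
Winner: B at z=5

Answer: 5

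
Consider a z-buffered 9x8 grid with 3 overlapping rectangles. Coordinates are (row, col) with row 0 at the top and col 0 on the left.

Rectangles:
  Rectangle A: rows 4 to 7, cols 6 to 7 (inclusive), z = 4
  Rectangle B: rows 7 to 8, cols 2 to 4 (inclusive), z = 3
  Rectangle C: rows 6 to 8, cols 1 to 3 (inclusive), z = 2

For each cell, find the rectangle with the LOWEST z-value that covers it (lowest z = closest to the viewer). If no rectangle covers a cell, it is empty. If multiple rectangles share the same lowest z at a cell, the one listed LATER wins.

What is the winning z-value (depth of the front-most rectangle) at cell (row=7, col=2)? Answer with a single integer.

Answer: 2

Derivation:
Check cell (7,2):
  A: rows 4-7 cols 6-7 -> outside (col miss)
  B: rows 7-8 cols 2-4 z=3 -> covers; best now B (z=3)
  C: rows 6-8 cols 1-3 z=2 -> covers; best now C (z=2)
Winner: C at z=2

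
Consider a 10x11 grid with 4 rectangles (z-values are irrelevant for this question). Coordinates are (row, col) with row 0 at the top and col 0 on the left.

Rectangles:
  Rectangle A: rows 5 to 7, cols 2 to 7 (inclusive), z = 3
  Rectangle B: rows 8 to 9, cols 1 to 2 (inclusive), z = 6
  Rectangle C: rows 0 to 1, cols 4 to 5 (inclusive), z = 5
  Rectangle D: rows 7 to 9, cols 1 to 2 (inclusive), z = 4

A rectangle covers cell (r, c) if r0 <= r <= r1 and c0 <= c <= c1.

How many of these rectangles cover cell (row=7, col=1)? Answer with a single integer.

Check cell (7,1):
  A: rows 5-7 cols 2-7 -> outside (col miss)
  B: rows 8-9 cols 1-2 -> outside (row miss)
  C: rows 0-1 cols 4-5 -> outside (row miss)
  D: rows 7-9 cols 1-2 -> covers
Count covering = 1

Answer: 1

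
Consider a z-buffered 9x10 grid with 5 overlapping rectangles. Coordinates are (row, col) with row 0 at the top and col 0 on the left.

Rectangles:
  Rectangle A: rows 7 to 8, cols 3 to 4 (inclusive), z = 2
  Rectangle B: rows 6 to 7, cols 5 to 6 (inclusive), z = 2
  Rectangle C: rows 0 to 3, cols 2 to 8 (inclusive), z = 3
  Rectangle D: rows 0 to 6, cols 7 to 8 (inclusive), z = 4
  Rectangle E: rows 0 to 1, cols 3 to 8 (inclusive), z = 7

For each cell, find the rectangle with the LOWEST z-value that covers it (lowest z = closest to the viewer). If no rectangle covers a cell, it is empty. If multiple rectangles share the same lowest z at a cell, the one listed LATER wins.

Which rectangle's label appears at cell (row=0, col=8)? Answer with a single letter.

Check cell (0,8):
  A: rows 7-8 cols 3-4 -> outside (row miss)
  B: rows 6-7 cols 5-6 -> outside (row miss)
  C: rows 0-3 cols 2-8 z=3 -> covers; best now C (z=3)
  D: rows 0-6 cols 7-8 z=4 -> covers; best now C (z=3)
  E: rows 0-1 cols 3-8 z=7 -> covers; best now C (z=3)
Winner: C at z=3

Answer: C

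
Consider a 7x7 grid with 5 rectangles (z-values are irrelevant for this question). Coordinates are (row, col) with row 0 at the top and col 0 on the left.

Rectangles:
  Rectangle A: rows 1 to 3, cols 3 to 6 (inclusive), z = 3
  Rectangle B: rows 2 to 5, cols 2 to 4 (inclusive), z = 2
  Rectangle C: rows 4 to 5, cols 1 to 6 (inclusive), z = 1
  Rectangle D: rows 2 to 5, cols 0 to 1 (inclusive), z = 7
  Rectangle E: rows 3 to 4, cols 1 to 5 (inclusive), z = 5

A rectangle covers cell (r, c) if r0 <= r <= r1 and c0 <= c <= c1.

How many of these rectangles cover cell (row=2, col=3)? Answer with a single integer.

Answer: 2

Derivation:
Check cell (2,3):
  A: rows 1-3 cols 3-6 -> covers
  B: rows 2-5 cols 2-4 -> covers
  C: rows 4-5 cols 1-6 -> outside (row miss)
  D: rows 2-5 cols 0-1 -> outside (col miss)
  E: rows 3-4 cols 1-5 -> outside (row miss)
Count covering = 2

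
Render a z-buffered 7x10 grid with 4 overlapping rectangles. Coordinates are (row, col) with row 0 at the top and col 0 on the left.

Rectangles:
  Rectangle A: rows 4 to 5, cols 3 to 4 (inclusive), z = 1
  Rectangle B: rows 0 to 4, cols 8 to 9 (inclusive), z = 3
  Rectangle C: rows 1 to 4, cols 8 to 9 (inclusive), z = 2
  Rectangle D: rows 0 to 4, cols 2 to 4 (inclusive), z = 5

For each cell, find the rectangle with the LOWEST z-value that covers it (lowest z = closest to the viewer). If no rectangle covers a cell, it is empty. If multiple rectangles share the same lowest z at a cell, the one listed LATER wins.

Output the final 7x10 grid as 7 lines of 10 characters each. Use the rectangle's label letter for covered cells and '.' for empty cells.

..DDD...BB
..DDD...CC
..DDD...CC
..DDD...CC
..DAA...CC
...AA.....
..........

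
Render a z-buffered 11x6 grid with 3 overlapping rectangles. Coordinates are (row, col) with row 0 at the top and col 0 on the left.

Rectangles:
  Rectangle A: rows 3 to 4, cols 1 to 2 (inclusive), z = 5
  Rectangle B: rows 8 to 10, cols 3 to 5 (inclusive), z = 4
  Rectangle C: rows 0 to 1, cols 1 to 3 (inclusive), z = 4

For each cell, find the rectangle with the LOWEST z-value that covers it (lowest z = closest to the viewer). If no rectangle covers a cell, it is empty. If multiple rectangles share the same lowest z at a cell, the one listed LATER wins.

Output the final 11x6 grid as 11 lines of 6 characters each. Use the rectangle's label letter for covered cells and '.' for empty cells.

.CCC..
.CCC..
......
.AA...
.AA...
......
......
......
...BBB
...BBB
...BBB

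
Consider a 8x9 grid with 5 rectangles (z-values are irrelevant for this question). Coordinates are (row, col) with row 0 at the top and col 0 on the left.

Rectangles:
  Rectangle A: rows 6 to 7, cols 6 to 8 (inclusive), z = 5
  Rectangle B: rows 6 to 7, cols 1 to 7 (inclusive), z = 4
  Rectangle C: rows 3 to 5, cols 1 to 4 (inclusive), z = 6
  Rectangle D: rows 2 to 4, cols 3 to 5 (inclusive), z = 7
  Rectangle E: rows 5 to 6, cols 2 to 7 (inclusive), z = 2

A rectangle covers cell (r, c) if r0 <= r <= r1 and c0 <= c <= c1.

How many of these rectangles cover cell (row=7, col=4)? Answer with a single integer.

Answer: 1

Derivation:
Check cell (7,4):
  A: rows 6-7 cols 6-8 -> outside (col miss)
  B: rows 6-7 cols 1-7 -> covers
  C: rows 3-5 cols 1-4 -> outside (row miss)
  D: rows 2-4 cols 3-5 -> outside (row miss)
  E: rows 5-6 cols 2-7 -> outside (row miss)
Count covering = 1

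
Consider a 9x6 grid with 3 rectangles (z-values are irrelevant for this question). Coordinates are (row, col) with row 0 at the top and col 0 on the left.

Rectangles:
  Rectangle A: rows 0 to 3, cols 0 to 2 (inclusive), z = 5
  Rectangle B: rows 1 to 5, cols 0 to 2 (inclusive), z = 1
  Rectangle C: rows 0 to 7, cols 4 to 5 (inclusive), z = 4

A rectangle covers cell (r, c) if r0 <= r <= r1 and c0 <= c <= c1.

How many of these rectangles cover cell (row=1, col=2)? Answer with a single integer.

Check cell (1,2):
  A: rows 0-3 cols 0-2 -> covers
  B: rows 1-5 cols 0-2 -> covers
  C: rows 0-7 cols 4-5 -> outside (col miss)
Count covering = 2

Answer: 2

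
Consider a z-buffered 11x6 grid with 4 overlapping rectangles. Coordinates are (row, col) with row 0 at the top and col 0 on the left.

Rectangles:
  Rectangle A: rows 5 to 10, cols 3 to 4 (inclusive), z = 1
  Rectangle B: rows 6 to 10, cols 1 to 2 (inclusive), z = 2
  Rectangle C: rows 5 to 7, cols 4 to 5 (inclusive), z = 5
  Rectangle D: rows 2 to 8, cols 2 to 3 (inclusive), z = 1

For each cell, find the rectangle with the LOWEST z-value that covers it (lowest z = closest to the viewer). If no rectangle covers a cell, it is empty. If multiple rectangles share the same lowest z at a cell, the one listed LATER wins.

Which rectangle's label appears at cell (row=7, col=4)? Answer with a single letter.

Answer: A

Derivation:
Check cell (7,4):
  A: rows 5-10 cols 3-4 z=1 -> covers; best now A (z=1)
  B: rows 6-10 cols 1-2 -> outside (col miss)
  C: rows 5-7 cols 4-5 z=5 -> covers; best now A (z=1)
  D: rows 2-8 cols 2-3 -> outside (col miss)
Winner: A at z=1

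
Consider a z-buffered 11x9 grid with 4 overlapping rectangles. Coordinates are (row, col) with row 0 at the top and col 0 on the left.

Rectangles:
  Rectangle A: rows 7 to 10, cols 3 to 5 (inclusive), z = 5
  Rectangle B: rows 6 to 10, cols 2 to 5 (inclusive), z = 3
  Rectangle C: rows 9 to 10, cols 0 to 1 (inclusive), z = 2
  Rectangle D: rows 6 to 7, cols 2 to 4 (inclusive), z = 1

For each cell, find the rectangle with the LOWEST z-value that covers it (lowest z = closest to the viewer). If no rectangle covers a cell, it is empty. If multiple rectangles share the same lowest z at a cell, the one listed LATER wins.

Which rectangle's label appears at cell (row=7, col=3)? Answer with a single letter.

Check cell (7,3):
  A: rows 7-10 cols 3-5 z=5 -> covers; best now A (z=5)
  B: rows 6-10 cols 2-5 z=3 -> covers; best now B (z=3)
  C: rows 9-10 cols 0-1 -> outside (row miss)
  D: rows 6-7 cols 2-4 z=1 -> covers; best now D (z=1)
Winner: D at z=1

Answer: D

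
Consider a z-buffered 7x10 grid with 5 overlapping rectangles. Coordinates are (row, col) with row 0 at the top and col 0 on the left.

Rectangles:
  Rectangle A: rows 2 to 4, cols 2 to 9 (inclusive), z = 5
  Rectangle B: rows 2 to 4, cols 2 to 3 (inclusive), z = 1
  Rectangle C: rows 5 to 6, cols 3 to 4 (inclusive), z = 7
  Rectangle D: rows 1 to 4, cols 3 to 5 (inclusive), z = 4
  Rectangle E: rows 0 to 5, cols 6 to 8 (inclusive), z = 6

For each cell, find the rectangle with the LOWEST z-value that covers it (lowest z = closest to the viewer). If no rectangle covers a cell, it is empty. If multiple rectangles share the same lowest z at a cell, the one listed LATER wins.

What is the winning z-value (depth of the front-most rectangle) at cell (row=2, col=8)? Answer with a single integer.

Answer: 5

Derivation:
Check cell (2,8):
  A: rows 2-4 cols 2-9 z=5 -> covers; best now A (z=5)
  B: rows 2-4 cols 2-3 -> outside (col miss)
  C: rows 5-6 cols 3-4 -> outside (row miss)
  D: rows 1-4 cols 3-5 -> outside (col miss)
  E: rows 0-5 cols 6-8 z=6 -> covers; best now A (z=5)
Winner: A at z=5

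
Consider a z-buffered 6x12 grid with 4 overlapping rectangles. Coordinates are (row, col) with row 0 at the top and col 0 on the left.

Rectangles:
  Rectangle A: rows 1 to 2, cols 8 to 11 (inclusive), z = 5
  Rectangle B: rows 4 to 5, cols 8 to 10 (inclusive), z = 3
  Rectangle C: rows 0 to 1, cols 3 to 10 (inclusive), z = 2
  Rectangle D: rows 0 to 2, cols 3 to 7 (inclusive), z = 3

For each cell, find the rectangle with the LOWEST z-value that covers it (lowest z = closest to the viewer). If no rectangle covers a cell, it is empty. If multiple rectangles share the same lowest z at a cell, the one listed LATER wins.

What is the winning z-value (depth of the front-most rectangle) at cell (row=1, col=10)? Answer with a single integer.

Answer: 2

Derivation:
Check cell (1,10):
  A: rows 1-2 cols 8-11 z=5 -> covers; best now A (z=5)
  B: rows 4-5 cols 8-10 -> outside (row miss)
  C: rows 0-1 cols 3-10 z=2 -> covers; best now C (z=2)
  D: rows 0-2 cols 3-7 -> outside (col miss)
Winner: C at z=2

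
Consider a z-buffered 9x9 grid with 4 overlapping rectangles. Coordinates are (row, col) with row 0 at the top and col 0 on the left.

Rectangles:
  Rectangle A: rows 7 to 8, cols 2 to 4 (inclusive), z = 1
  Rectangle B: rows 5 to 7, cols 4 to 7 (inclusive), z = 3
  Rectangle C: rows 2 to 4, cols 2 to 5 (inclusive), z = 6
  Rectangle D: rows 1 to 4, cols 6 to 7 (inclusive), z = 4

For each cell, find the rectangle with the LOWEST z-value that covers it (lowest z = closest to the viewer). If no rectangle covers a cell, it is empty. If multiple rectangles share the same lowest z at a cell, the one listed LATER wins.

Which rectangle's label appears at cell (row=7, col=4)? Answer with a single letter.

Answer: A

Derivation:
Check cell (7,4):
  A: rows 7-8 cols 2-4 z=1 -> covers; best now A (z=1)
  B: rows 5-7 cols 4-7 z=3 -> covers; best now A (z=1)
  C: rows 2-4 cols 2-5 -> outside (row miss)
  D: rows 1-4 cols 6-7 -> outside (row miss)
Winner: A at z=1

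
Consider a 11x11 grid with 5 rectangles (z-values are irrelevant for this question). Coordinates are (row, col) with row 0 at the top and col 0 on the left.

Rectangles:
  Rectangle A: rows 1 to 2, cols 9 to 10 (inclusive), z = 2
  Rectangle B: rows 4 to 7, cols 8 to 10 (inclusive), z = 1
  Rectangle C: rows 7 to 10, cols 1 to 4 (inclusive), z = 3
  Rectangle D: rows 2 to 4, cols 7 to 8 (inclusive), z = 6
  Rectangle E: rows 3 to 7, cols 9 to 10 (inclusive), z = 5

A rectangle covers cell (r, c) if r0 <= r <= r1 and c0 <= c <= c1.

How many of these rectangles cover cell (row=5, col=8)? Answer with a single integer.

Answer: 1

Derivation:
Check cell (5,8):
  A: rows 1-2 cols 9-10 -> outside (row miss)
  B: rows 4-7 cols 8-10 -> covers
  C: rows 7-10 cols 1-4 -> outside (row miss)
  D: rows 2-4 cols 7-8 -> outside (row miss)
  E: rows 3-7 cols 9-10 -> outside (col miss)
Count covering = 1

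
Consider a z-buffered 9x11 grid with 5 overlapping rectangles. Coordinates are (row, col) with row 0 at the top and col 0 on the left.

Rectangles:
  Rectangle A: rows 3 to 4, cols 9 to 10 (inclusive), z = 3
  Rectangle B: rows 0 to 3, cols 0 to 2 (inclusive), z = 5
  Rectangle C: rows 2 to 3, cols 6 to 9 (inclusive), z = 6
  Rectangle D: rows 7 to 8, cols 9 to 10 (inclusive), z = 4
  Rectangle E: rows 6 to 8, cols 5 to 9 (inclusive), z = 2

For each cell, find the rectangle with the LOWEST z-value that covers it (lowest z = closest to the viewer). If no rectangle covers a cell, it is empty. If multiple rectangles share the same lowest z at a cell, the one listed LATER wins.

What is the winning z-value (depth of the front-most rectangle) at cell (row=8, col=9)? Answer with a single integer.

Answer: 2

Derivation:
Check cell (8,9):
  A: rows 3-4 cols 9-10 -> outside (row miss)
  B: rows 0-3 cols 0-2 -> outside (row miss)
  C: rows 2-3 cols 6-9 -> outside (row miss)
  D: rows 7-8 cols 9-10 z=4 -> covers; best now D (z=4)
  E: rows 6-8 cols 5-9 z=2 -> covers; best now E (z=2)
Winner: E at z=2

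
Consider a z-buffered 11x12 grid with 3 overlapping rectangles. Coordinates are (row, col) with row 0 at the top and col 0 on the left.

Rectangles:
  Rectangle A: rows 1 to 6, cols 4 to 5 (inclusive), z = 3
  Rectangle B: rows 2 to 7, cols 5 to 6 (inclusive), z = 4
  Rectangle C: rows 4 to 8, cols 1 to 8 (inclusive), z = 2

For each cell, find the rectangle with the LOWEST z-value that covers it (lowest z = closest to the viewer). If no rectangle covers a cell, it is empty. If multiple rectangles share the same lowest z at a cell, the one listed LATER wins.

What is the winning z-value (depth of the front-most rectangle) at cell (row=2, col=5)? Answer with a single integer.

Check cell (2,5):
  A: rows 1-6 cols 4-5 z=3 -> covers; best now A (z=3)
  B: rows 2-7 cols 5-6 z=4 -> covers; best now A (z=3)
  C: rows 4-8 cols 1-8 -> outside (row miss)
Winner: A at z=3

Answer: 3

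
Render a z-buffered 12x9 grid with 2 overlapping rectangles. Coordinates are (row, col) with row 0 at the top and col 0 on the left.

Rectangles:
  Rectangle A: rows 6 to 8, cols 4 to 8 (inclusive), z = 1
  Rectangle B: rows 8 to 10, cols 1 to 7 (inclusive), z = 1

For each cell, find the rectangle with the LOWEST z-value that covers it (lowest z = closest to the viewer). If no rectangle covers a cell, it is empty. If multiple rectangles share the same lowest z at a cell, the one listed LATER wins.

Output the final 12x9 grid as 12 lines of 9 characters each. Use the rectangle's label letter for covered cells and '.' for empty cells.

.........
.........
.........
.........
.........
.........
....AAAAA
....AAAAA
.BBBBBBBA
.BBBBBBB.
.BBBBBBB.
.........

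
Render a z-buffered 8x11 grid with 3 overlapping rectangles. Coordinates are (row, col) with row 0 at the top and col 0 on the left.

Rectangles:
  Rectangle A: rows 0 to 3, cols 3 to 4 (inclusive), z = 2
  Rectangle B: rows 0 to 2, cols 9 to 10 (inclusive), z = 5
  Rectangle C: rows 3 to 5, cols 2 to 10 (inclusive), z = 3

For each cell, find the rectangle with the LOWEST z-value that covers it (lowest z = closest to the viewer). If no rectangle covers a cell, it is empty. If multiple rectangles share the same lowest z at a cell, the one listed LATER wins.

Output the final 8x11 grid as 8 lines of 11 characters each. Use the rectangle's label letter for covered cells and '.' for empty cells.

...AA....BB
...AA....BB
...AA....BB
..CAACCCCCC
..CCCCCCCCC
..CCCCCCCCC
...........
...........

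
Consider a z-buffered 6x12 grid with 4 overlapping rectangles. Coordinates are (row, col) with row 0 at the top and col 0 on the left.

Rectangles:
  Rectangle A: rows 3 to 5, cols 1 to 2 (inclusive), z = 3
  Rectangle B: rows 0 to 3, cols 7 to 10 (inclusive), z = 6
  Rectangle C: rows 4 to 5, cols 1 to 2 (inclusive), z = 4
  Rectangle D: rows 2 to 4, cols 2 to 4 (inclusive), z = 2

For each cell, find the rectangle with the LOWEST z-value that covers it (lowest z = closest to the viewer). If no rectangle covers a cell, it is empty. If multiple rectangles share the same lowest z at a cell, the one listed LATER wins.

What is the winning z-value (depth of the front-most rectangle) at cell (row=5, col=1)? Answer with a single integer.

Check cell (5,1):
  A: rows 3-5 cols 1-2 z=3 -> covers; best now A (z=3)
  B: rows 0-3 cols 7-10 -> outside (row miss)
  C: rows 4-5 cols 1-2 z=4 -> covers; best now A (z=3)
  D: rows 2-4 cols 2-4 -> outside (row miss)
Winner: A at z=3

Answer: 3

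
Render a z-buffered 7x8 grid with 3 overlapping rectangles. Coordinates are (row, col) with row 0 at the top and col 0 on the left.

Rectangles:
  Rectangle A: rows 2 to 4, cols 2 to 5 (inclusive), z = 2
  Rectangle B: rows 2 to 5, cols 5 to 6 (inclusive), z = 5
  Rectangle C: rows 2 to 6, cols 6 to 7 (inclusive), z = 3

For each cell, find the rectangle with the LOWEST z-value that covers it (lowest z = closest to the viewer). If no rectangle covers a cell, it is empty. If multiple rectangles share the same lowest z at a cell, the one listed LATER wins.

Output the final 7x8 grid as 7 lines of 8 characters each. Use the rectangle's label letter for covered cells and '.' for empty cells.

........
........
..AAAACC
..AAAACC
..AAAACC
.....BCC
......CC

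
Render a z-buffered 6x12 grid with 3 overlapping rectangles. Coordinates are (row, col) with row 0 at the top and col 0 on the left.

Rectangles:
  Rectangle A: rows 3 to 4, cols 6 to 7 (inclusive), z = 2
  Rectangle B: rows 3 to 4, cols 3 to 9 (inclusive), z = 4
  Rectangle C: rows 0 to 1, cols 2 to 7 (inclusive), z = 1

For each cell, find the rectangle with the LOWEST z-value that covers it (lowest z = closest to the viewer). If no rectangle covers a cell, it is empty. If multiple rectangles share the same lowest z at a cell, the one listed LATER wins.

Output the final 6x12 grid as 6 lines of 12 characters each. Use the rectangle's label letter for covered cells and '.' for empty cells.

..CCCCCC....
..CCCCCC....
............
...BBBAABB..
...BBBAABB..
............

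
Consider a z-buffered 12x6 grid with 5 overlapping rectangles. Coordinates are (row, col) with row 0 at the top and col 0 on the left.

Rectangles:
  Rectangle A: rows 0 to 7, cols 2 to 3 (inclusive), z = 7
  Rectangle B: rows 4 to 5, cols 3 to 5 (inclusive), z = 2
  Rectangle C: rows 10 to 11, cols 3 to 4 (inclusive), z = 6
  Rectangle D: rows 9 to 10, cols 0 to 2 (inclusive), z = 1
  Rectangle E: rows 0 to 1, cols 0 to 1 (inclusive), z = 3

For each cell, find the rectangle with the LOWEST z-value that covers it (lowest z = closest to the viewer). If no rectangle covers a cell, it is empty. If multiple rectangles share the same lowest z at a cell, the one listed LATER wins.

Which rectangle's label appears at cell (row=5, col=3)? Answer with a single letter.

Answer: B

Derivation:
Check cell (5,3):
  A: rows 0-7 cols 2-3 z=7 -> covers; best now A (z=7)
  B: rows 4-5 cols 3-5 z=2 -> covers; best now B (z=2)
  C: rows 10-11 cols 3-4 -> outside (row miss)
  D: rows 9-10 cols 0-2 -> outside (row miss)
  E: rows 0-1 cols 0-1 -> outside (row miss)
Winner: B at z=2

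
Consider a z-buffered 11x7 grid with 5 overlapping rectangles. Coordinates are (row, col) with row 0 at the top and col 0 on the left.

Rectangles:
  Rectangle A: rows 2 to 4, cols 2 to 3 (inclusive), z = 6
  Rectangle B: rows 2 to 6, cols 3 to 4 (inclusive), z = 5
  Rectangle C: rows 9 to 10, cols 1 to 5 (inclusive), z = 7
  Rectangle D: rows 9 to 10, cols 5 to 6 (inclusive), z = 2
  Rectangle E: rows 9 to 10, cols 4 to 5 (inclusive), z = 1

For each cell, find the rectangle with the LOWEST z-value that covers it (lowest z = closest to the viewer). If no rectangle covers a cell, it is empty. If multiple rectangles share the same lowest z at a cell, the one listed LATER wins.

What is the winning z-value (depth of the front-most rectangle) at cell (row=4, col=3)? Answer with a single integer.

Answer: 5

Derivation:
Check cell (4,3):
  A: rows 2-4 cols 2-3 z=6 -> covers; best now A (z=6)
  B: rows 2-6 cols 3-4 z=5 -> covers; best now B (z=5)
  C: rows 9-10 cols 1-5 -> outside (row miss)
  D: rows 9-10 cols 5-6 -> outside (row miss)
  E: rows 9-10 cols 4-5 -> outside (row miss)
Winner: B at z=5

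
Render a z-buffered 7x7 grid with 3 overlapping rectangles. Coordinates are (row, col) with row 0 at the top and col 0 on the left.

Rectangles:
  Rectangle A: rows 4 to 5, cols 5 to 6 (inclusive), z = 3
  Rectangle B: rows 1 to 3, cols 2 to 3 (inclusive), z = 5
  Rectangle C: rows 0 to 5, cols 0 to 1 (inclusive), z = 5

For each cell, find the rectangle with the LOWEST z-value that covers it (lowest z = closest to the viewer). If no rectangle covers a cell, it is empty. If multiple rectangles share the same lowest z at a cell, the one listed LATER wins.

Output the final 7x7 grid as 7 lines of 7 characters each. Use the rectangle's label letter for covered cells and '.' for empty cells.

CC.....
CCBB...
CCBB...
CCBB...
CC...AA
CC...AA
.......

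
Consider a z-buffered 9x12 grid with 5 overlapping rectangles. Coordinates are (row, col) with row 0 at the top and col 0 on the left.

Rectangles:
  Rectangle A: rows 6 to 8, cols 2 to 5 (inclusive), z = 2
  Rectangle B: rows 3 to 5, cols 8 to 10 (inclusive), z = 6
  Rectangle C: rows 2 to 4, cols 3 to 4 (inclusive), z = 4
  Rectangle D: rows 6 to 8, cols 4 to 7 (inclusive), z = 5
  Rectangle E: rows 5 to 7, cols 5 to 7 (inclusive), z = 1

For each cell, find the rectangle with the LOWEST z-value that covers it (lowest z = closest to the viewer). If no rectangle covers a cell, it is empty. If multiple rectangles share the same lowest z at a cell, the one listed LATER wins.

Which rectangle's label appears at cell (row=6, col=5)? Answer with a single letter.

Check cell (6,5):
  A: rows 6-8 cols 2-5 z=2 -> covers; best now A (z=2)
  B: rows 3-5 cols 8-10 -> outside (row miss)
  C: rows 2-4 cols 3-4 -> outside (row miss)
  D: rows 6-8 cols 4-7 z=5 -> covers; best now A (z=2)
  E: rows 5-7 cols 5-7 z=1 -> covers; best now E (z=1)
Winner: E at z=1

Answer: E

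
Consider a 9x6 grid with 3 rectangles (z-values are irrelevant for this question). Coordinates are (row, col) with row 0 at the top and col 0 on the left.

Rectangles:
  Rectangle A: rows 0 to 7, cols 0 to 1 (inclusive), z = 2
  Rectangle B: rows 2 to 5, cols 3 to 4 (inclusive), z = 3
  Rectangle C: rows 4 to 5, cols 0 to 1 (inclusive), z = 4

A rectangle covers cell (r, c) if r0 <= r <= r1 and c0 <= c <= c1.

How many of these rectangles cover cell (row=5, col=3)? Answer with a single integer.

Answer: 1

Derivation:
Check cell (5,3):
  A: rows 0-7 cols 0-1 -> outside (col miss)
  B: rows 2-5 cols 3-4 -> covers
  C: rows 4-5 cols 0-1 -> outside (col miss)
Count covering = 1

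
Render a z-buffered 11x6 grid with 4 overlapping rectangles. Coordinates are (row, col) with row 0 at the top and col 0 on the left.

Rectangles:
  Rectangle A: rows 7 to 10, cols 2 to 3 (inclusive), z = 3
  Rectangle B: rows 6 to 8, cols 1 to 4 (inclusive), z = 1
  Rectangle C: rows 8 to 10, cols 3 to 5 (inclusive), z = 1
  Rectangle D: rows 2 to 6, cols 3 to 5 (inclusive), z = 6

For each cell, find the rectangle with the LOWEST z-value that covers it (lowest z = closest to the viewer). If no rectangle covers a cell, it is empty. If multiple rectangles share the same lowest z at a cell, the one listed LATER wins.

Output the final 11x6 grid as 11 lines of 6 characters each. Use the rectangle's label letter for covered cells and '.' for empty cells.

......
......
...DDD
...DDD
...DDD
...DDD
.BBBBD
.BBBB.
.BBCCC
..ACCC
..ACCC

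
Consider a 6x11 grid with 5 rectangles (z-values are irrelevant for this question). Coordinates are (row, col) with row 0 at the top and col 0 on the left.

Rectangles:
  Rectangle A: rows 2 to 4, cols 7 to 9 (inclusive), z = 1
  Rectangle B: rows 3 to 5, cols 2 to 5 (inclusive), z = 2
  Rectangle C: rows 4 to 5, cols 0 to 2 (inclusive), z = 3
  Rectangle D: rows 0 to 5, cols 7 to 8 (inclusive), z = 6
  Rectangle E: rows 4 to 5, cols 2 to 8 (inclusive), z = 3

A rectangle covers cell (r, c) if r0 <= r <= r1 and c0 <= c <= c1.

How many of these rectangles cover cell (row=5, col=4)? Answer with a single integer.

Check cell (5,4):
  A: rows 2-4 cols 7-9 -> outside (row miss)
  B: rows 3-5 cols 2-5 -> covers
  C: rows 4-5 cols 0-2 -> outside (col miss)
  D: rows 0-5 cols 7-8 -> outside (col miss)
  E: rows 4-5 cols 2-8 -> covers
Count covering = 2

Answer: 2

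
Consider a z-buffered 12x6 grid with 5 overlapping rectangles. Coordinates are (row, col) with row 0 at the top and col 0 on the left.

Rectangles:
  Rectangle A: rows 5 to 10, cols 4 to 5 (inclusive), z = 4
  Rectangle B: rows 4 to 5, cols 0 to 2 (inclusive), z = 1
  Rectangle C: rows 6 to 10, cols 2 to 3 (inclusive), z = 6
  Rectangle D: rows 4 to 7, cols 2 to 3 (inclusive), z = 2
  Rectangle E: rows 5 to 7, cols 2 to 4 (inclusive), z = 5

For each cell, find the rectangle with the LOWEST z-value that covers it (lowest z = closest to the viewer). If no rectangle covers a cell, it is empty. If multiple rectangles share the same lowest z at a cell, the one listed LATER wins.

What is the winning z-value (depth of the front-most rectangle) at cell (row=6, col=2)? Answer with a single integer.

Check cell (6,2):
  A: rows 5-10 cols 4-5 -> outside (col miss)
  B: rows 4-5 cols 0-2 -> outside (row miss)
  C: rows 6-10 cols 2-3 z=6 -> covers; best now C (z=6)
  D: rows 4-7 cols 2-3 z=2 -> covers; best now D (z=2)
  E: rows 5-7 cols 2-4 z=5 -> covers; best now D (z=2)
Winner: D at z=2

Answer: 2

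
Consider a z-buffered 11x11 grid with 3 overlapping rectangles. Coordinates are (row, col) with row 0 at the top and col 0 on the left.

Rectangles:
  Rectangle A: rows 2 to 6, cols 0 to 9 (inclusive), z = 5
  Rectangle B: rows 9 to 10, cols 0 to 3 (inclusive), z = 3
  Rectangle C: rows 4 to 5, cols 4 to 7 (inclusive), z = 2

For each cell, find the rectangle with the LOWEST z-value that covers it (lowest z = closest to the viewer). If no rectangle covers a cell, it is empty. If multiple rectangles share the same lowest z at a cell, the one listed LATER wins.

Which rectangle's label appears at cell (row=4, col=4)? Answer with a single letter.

Check cell (4,4):
  A: rows 2-6 cols 0-9 z=5 -> covers; best now A (z=5)
  B: rows 9-10 cols 0-3 -> outside (row miss)
  C: rows 4-5 cols 4-7 z=2 -> covers; best now C (z=2)
Winner: C at z=2

Answer: C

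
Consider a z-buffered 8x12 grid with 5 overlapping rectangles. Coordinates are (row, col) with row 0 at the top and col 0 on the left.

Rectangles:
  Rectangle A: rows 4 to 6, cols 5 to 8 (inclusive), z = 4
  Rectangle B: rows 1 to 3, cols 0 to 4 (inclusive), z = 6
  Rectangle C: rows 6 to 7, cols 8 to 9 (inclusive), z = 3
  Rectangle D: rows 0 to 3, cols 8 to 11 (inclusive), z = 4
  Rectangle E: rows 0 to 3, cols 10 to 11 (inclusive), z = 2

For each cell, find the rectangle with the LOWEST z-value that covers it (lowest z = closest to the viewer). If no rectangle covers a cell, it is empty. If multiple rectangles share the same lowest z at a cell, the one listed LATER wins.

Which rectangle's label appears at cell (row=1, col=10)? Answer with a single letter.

Answer: E

Derivation:
Check cell (1,10):
  A: rows 4-6 cols 5-8 -> outside (row miss)
  B: rows 1-3 cols 0-4 -> outside (col miss)
  C: rows 6-7 cols 8-9 -> outside (row miss)
  D: rows 0-3 cols 8-11 z=4 -> covers; best now D (z=4)
  E: rows 0-3 cols 10-11 z=2 -> covers; best now E (z=2)
Winner: E at z=2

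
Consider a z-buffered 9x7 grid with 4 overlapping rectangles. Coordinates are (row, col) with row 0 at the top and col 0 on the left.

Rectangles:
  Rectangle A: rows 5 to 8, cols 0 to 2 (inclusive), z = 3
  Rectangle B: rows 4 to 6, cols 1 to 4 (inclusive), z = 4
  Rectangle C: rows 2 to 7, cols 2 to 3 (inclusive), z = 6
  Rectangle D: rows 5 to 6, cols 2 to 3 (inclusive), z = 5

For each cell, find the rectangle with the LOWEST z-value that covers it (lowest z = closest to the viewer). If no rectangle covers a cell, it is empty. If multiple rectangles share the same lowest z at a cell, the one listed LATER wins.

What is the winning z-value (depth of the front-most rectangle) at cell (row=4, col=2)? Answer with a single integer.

Check cell (4,2):
  A: rows 5-8 cols 0-2 -> outside (row miss)
  B: rows 4-6 cols 1-4 z=4 -> covers; best now B (z=4)
  C: rows 2-7 cols 2-3 z=6 -> covers; best now B (z=4)
  D: rows 5-6 cols 2-3 -> outside (row miss)
Winner: B at z=4

Answer: 4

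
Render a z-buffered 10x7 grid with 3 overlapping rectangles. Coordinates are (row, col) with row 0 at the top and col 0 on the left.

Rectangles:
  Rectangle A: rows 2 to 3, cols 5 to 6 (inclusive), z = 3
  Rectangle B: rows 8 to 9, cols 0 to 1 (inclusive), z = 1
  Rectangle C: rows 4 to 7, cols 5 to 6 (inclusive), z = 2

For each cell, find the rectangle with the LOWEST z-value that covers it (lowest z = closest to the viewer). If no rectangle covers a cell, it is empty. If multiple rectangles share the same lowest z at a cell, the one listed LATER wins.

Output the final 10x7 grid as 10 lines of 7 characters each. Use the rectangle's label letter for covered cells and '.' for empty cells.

.......
.......
.....AA
.....AA
.....CC
.....CC
.....CC
.....CC
BB.....
BB.....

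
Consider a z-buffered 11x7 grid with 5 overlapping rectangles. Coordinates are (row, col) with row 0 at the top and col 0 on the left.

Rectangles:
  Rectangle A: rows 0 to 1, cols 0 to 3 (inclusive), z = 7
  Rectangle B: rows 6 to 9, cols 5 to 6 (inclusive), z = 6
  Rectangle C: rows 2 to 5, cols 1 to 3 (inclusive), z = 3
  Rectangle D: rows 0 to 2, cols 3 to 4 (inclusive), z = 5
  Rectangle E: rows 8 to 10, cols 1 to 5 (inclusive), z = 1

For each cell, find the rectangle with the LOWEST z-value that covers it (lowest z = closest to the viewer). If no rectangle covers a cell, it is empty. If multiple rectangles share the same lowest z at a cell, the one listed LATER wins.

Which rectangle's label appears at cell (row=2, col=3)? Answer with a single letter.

Answer: C

Derivation:
Check cell (2,3):
  A: rows 0-1 cols 0-3 -> outside (row miss)
  B: rows 6-9 cols 5-6 -> outside (row miss)
  C: rows 2-5 cols 1-3 z=3 -> covers; best now C (z=3)
  D: rows 0-2 cols 3-4 z=5 -> covers; best now C (z=3)
  E: rows 8-10 cols 1-5 -> outside (row miss)
Winner: C at z=3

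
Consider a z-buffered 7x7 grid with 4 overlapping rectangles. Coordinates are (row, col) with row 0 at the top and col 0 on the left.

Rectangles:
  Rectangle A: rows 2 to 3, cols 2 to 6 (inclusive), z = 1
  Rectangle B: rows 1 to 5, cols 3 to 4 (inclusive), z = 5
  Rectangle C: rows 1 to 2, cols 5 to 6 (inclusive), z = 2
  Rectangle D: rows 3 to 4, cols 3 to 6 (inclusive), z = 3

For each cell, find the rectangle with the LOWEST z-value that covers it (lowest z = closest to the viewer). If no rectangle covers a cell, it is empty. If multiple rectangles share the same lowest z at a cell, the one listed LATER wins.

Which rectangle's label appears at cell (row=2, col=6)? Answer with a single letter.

Check cell (2,6):
  A: rows 2-3 cols 2-6 z=1 -> covers; best now A (z=1)
  B: rows 1-5 cols 3-4 -> outside (col miss)
  C: rows 1-2 cols 5-6 z=2 -> covers; best now A (z=1)
  D: rows 3-4 cols 3-6 -> outside (row miss)
Winner: A at z=1

Answer: A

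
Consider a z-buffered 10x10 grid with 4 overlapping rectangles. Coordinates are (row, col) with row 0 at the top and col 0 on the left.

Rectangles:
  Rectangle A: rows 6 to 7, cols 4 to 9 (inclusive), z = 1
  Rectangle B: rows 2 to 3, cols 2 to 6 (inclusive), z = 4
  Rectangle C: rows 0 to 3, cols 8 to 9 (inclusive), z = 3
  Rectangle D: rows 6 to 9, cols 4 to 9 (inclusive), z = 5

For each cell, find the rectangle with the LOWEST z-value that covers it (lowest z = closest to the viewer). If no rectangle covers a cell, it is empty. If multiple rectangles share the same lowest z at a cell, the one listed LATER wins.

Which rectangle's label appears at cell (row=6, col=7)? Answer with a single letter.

Check cell (6,7):
  A: rows 6-7 cols 4-9 z=1 -> covers; best now A (z=1)
  B: rows 2-3 cols 2-6 -> outside (row miss)
  C: rows 0-3 cols 8-9 -> outside (row miss)
  D: rows 6-9 cols 4-9 z=5 -> covers; best now A (z=1)
Winner: A at z=1

Answer: A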